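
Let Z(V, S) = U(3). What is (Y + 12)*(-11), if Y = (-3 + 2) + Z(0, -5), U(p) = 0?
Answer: -121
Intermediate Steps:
Z(V, S) = 0
Y = -1 (Y = (-3 + 2) + 0 = -1 + 0 = -1)
(Y + 12)*(-11) = (-1 + 12)*(-11) = 11*(-11) = -121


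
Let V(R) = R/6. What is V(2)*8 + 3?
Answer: 17/3 ≈ 5.6667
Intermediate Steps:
V(R) = R/6 (V(R) = R*(⅙) = R/6)
V(2)*8 + 3 = ((⅙)*2)*8 + 3 = (⅓)*8 + 3 = 8/3 + 3 = 17/3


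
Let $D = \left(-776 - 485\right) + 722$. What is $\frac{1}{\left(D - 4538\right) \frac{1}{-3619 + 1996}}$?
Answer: $\frac{1623}{5077} \approx 0.31968$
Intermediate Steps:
$D = -539$ ($D = -1261 + 722 = -539$)
$\frac{1}{\left(D - 4538\right) \frac{1}{-3619 + 1996}} = \frac{1}{\left(-539 - 4538\right) \frac{1}{-3619 + 1996}} = \frac{1}{\left(-5077\right) \frac{1}{-1623}} = \frac{1}{\left(-5077\right) \left(- \frac{1}{1623}\right)} = \frac{1}{\frac{5077}{1623}} = \frac{1623}{5077}$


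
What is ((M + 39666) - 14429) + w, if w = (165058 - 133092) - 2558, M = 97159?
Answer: 151804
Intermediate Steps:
w = 29408 (w = 31966 - 2558 = 29408)
((M + 39666) - 14429) + w = ((97159 + 39666) - 14429) + 29408 = (136825 - 14429) + 29408 = 122396 + 29408 = 151804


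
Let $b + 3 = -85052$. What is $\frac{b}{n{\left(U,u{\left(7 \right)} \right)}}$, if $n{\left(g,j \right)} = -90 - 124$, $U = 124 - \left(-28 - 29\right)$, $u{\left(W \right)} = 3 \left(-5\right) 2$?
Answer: $\frac{85055}{214} \approx 397.45$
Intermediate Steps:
$b = -85055$ ($b = -3 - 85052 = -85055$)
$u{\left(W \right)} = -30$ ($u{\left(W \right)} = \left(-15\right) 2 = -30$)
$U = 181$ ($U = 124 - \left(-28 - 29\right) = 124 - -57 = 124 + 57 = 181$)
$n{\left(g,j \right)} = -214$
$\frac{b}{n{\left(U,u{\left(7 \right)} \right)}} = - \frac{85055}{-214} = \left(-85055\right) \left(- \frac{1}{214}\right) = \frac{85055}{214}$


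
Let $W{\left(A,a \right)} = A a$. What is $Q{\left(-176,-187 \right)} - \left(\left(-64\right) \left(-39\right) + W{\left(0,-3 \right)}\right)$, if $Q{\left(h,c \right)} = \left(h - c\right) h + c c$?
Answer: $30537$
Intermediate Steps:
$Q{\left(h,c \right)} = c^{2} + h \left(h - c\right)$ ($Q{\left(h,c \right)} = h \left(h - c\right) + c^{2} = c^{2} + h \left(h - c\right)$)
$Q{\left(-176,-187 \right)} - \left(\left(-64\right) \left(-39\right) + W{\left(0,-3 \right)}\right) = \left(\left(-187\right)^{2} + \left(-176\right)^{2} - \left(-187\right) \left(-176\right)\right) - \left(\left(-64\right) \left(-39\right) + 0 \left(-3\right)\right) = \left(34969 + 30976 - 32912\right) - \left(2496 + 0\right) = 33033 - 2496 = 30537$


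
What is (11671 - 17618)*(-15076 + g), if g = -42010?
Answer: 339490442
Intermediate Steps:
(11671 - 17618)*(-15076 + g) = (11671 - 17618)*(-15076 - 42010) = -5947*(-57086) = 339490442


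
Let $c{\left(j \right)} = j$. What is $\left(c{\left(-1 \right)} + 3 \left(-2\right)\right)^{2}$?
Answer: $49$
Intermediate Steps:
$\left(c{\left(-1 \right)} + 3 \left(-2\right)\right)^{2} = \left(-1 + 3 \left(-2\right)\right)^{2} = \left(-1 - 6\right)^{2} = \left(-7\right)^{2} = 49$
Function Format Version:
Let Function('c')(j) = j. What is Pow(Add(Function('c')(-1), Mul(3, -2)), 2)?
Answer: 49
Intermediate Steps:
Pow(Add(Function('c')(-1), Mul(3, -2)), 2) = Pow(Add(-1, Mul(3, -2)), 2) = Pow(Add(-1, -6), 2) = Pow(-7, 2) = 49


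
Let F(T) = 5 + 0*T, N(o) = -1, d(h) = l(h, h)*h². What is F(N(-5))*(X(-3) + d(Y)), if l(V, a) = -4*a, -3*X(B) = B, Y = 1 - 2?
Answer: 25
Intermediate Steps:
Y = -1
X(B) = -B/3
d(h) = -4*h³ (d(h) = (-4*h)*h² = -4*h³)
F(T) = 5 (F(T) = 5 + 0 = 5)
F(N(-5))*(X(-3) + d(Y)) = 5*(-⅓*(-3) - 4*(-1)³) = 5*(1 - 4*(-1)) = 5*(1 + 4) = 5*5 = 25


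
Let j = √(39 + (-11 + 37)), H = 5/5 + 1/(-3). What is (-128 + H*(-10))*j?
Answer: -404*√65/3 ≈ -1085.7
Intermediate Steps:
H = ⅔ (H = 5*(⅕) + 1*(-⅓) = 1 - ⅓ = ⅔ ≈ 0.66667)
j = √65 (j = √(39 + 26) = √65 ≈ 8.0623)
(-128 + H*(-10))*j = (-128 + (⅔)*(-10))*√65 = (-128 - 20/3)*√65 = -404*√65/3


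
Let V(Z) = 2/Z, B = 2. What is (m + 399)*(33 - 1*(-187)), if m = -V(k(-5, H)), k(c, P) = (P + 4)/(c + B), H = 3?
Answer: 615780/7 ≈ 87969.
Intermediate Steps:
k(c, P) = (4 + P)/(2 + c) (k(c, P) = (P + 4)/(c + 2) = (4 + P)/(2 + c))
m = 6/7 (m = -2/((4 + 3)/(2 - 5)) = -2/(7/(-3)) = -2/((-1/3*7)) = -2/(-7/3) = -2*(-3)/7 = -1*(-6/7) = 6/7 ≈ 0.85714)
(m + 399)*(33 - 1*(-187)) = (6/7 + 399)*(33 - 1*(-187)) = 2799*(33 + 187)/7 = (2799/7)*220 = 615780/7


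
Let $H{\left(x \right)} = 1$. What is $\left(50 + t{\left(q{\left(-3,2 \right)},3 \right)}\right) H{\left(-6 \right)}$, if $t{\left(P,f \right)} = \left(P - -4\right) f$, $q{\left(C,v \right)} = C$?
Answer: $53$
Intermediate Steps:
$t{\left(P,f \right)} = f \left(4 + P\right)$ ($t{\left(P,f \right)} = \left(P + 4\right) f = \left(4 + P\right) f = f \left(4 + P\right)$)
$\left(50 + t{\left(q{\left(-3,2 \right)},3 \right)}\right) H{\left(-6 \right)} = \left(50 + 3 \left(4 - 3\right)\right) 1 = \left(50 + 3 \cdot 1\right) 1 = \left(50 + 3\right) 1 = 53 \cdot 1 = 53$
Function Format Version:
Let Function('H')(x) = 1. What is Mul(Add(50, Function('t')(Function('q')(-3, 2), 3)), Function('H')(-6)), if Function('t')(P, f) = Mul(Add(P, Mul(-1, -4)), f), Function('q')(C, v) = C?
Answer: 53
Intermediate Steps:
Function('t')(P, f) = Mul(f, Add(4, P)) (Function('t')(P, f) = Mul(Add(P, 4), f) = Mul(Add(4, P), f) = Mul(f, Add(4, P)))
Mul(Add(50, Function('t')(Function('q')(-3, 2), 3)), Function('H')(-6)) = Mul(Add(50, Mul(3, Add(4, -3))), 1) = Mul(Add(50, Mul(3, 1)), 1) = Mul(Add(50, 3), 1) = Mul(53, 1) = 53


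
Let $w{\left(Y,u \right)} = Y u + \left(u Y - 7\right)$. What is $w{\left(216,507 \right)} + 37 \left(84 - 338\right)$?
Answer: $209619$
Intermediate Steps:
$w{\left(Y,u \right)} = -7 + 2 Y u$ ($w{\left(Y,u \right)} = Y u + \left(Y u - 7\right) = Y u + \left(-7 + Y u\right) = -7 + 2 Y u$)
$w{\left(216,507 \right)} + 37 \left(84 - 338\right) = \left(-7 + 2 \cdot 216 \cdot 507\right) + 37 \left(84 - 338\right) = \left(-7 + 219024\right) + 37 \left(-254\right) = 219017 - 9398 = 209619$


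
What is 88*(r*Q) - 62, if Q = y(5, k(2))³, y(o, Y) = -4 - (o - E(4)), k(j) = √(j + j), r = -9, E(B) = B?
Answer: 98938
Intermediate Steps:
k(j) = √2*√j (k(j) = √(2*j) = √2*√j)
y(o, Y) = -o (y(o, Y) = -4 - (o - 1*4) = -4 - (o - 4) = -4 - (-4 + o) = -4 + (4 - o) = -o)
Q = -125 (Q = (-1*5)³ = (-5)³ = -125)
88*(r*Q) - 62 = 88*(-9*(-125)) - 62 = 88*1125 - 62 = 99000 - 62 = 98938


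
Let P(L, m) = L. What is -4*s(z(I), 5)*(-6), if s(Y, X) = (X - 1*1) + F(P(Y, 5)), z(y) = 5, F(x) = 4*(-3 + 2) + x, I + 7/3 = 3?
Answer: 120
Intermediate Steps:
I = 2/3 (I = -7/3 + 3 = 2/3 ≈ 0.66667)
F(x) = -4 + x (F(x) = 4*(-1) + x = -4 + x)
s(Y, X) = -5 + X + Y (s(Y, X) = (X - 1*1) + (-4 + Y) = (X - 1) + (-4 + Y) = (-1 + X) + (-4 + Y) = -5 + X + Y)
-4*s(z(I), 5)*(-6) = -4*(-5 + 5 + 5)*(-6) = -4*5*(-6) = -20*(-6) = -1*(-120) = 120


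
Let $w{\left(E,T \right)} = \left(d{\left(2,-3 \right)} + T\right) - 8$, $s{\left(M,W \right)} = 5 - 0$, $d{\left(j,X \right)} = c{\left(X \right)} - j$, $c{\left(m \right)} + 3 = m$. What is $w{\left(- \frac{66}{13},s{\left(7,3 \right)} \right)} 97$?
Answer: $-1067$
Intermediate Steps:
$c{\left(m \right)} = -3 + m$
$d{\left(j,X \right)} = -3 + X - j$ ($d{\left(j,X \right)} = \left(-3 + X\right) - j = -3 + X - j$)
$s{\left(M,W \right)} = 5$ ($s{\left(M,W \right)} = 5 + 0 = 5$)
$w{\left(E,T \right)} = -16 + T$ ($w{\left(E,T \right)} = \left(\left(-3 - 3 - 2\right) + T\right) - 8 = \left(-8 + T\right) - 8 = -16 + T$)
$w{\left(- \frac{66}{13},s{\left(7,3 \right)} \right)} 97 = \left(-16 + 5\right) 97 = \left(-11\right) 97 = -1067$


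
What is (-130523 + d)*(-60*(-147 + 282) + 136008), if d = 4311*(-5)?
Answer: -19451992824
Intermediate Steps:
d = -21555
(-130523 + d)*(-60*(-147 + 282) + 136008) = (-130523 - 21555)*(-60*(-147 + 282) + 136008) = -152078*(-60*135 + 136008) = -152078*(-8100 + 136008) = -152078*127908 = -19451992824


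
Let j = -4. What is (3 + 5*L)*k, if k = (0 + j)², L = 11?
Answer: 928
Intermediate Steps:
k = 16 (k = (0 - 4)² = (-4)² = 16)
(3 + 5*L)*k = (3 + 5*11)*16 = (3 + 55)*16 = 58*16 = 928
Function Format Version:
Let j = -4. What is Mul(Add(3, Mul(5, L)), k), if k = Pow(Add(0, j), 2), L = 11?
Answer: 928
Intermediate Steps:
k = 16 (k = Pow(Add(0, -4), 2) = Pow(-4, 2) = 16)
Mul(Add(3, Mul(5, L)), k) = Mul(Add(3, Mul(5, 11)), 16) = Mul(Add(3, 55), 16) = Mul(58, 16) = 928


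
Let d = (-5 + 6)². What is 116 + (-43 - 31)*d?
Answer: 42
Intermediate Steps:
d = 1 (d = 1² = 1)
116 + (-43 - 31)*d = 116 + (-43 - 31)*1 = 116 - 74*1 = 116 - 74 = 42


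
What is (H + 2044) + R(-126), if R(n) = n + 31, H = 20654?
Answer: 22603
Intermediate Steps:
R(n) = 31 + n
(H + 2044) + R(-126) = (20654 + 2044) + (31 - 126) = 22698 - 95 = 22603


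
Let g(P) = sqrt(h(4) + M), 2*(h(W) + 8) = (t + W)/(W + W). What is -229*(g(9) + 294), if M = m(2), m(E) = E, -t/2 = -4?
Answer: -67326 - 229*I*sqrt(21)/2 ≈ -67326.0 - 524.71*I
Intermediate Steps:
t = 8 (t = -2*(-4) = 8)
h(W) = -8 + (8 + W)/(4*W) (h(W) = -8 + ((8 + W)/(W + W))/2 = -8 + ((8 + W)/((2*W)))/2 = -8 + ((8 + W)*(1/(2*W)))/2 = -8 + ((8 + W)/(2*W))/2 = -8 + (8 + W)/(4*W))
M = 2
g(P) = I*sqrt(21)/2 (g(P) = sqrt((-31/4 + 2/4) + 2) = sqrt((-31/4 + 2*(1/4)) + 2) = sqrt((-31/4 + 1/2) + 2) = sqrt(-29/4 + 2) = sqrt(-21/4) = I*sqrt(21)/2)
-229*(g(9) + 294) = -229*(I*sqrt(21)/2 + 294) = -229*(294 + I*sqrt(21)/2) = -67326 - 229*I*sqrt(21)/2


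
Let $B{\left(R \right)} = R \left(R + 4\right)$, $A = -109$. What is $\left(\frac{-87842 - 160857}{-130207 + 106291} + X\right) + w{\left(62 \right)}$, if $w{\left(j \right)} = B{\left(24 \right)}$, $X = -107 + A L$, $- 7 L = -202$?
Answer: $- \frac{430253815}{167412} \approx -2570.0$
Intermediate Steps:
$L = \frac{202}{7}$ ($L = \left(- \frac{1}{7}\right) \left(-202\right) = \frac{202}{7} \approx 28.857$)
$X = - \frac{22767}{7}$ ($X = -107 - \frac{22018}{7} = - \frac{22767}{7} \approx -3252.4$)
$B{\left(R \right)} = R \left(4 + R\right)$
$w{\left(j \right)} = 672$ ($w{\left(j \right)} = 24 \left(4 + 24\right) = 24 \cdot 28 = 672$)
$\left(\frac{-87842 - 160857}{-130207 + 106291} + X\right) + w{\left(62 \right)} = \left(\frac{-87842 - 160857}{-130207 + 106291} - \frac{22767}{7}\right) + 672 = \left(- \frac{248699}{-23916} - \frac{22767}{7}\right) + 672 = \left(\left(-248699\right) \left(- \frac{1}{23916}\right) - \frac{22767}{7}\right) + 672 = \left(\frac{248699}{23916} - \frac{22767}{7}\right) + 672 = - \frac{542754679}{167412} + 672 = - \frac{430253815}{167412}$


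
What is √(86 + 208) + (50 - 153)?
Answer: -103 + 7*√6 ≈ -85.854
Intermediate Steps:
√(86 + 208) + (50 - 153) = √294 - 103 = 7*√6 - 103 = -103 + 7*√6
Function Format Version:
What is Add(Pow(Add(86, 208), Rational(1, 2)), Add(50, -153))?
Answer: Add(-103, Mul(7, Pow(6, Rational(1, 2)))) ≈ -85.854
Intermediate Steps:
Add(Pow(Add(86, 208), Rational(1, 2)), Add(50, -153)) = Add(Pow(294, Rational(1, 2)), -103) = Add(Mul(7, Pow(6, Rational(1, 2))), -103) = Add(-103, Mul(7, Pow(6, Rational(1, 2))))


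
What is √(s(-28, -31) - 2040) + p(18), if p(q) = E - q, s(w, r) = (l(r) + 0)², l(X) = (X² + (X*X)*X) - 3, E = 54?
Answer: 36 + √831339849 ≈ 28869.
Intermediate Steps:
l(X) = -3 + X² + X³ (l(X) = (X² + X²*X) - 3 = (X² + X³) - 3 = -3 + X² + X³)
s(w, r) = (-3 + r² + r³)² (s(w, r) = ((-3 + r² + r³) + 0)² = (-3 + r² + r³)²)
p(q) = 54 - q
√(s(-28, -31) - 2040) + p(18) = √((-3 + (-31)² + (-31)³)² - 2040) + (54 - 1*18) = √((-3 + 961 - 29791)² - 2040) + (54 - 18) = √((-28833)² - 2040) + 36 = √(831341889 - 2040) + 36 = √831339849 + 36 = 36 + √831339849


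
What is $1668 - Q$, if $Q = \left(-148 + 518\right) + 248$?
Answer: $1050$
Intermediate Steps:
$Q = 618$ ($Q = 370 + 248 = 618$)
$1668 - Q = 1668 - 618 = 1050$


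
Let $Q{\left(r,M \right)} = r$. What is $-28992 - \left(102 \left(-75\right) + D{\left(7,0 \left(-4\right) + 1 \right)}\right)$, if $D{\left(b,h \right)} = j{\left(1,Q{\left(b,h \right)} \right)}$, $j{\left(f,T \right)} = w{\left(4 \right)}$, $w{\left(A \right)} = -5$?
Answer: $-21337$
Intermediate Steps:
$j{\left(f,T \right)} = -5$
$D{\left(b,h \right)} = -5$
$-28992 - \left(102 \left(-75\right) + D{\left(7,0 \left(-4\right) + 1 \right)}\right) = -28992 - \left(102 \left(-75\right) - 5\right) = -28992 - \left(-7650 - 5\right) = -28992 - -7655 = -28992 + 7655 = -21337$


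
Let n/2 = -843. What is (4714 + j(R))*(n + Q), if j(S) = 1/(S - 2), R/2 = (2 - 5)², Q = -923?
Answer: -196783825/16 ≈ -1.2299e+7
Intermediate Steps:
n = -1686 (n = 2*(-843) = -1686)
R = 18 (R = 2*(2 - 5)² = 2*(-3)² = 2*9 = 18)
j(S) = 1/(-2 + S)
(4714 + j(R))*(n + Q) = (4714 + 1/(-2 + 18))*(-1686 - 923) = (4714 + 1/16)*(-2609) = (75425/16)*(-2609) = -196783825/16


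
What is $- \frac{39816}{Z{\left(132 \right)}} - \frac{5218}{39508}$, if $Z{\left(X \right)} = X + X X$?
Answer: $- \frac{9908677}{4128586} \approx -2.4$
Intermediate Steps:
$Z{\left(X \right)} = X + X^{2}$
$- \frac{39816}{Z{\left(132 \right)}} - \frac{5218}{39508} = - \frac{39816}{132 \left(1 + 132\right)} - \frac{5218}{39508} = - \frac{39816}{132 \cdot 133} - \frac{2609}{19754} = - \frac{39816}{17556} - \frac{2609}{19754} = \left(-39816\right) \frac{1}{17556} - \frac{2609}{19754} = - \frac{474}{209} - \frac{2609}{19754} = - \frac{9908677}{4128586}$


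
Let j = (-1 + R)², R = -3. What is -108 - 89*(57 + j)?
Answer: -6605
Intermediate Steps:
j = 16 (j = (-1 - 3)² = (-4)² = 16)
-108 - 89*(57 + j) = -108 - 89*(57 + 16) = -108 - 89*73 = -108 - 6497 = -6605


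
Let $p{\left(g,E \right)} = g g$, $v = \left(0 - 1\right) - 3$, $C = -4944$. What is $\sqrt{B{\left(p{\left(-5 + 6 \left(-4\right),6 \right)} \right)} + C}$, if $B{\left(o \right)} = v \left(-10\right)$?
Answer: $2 i \sqrt{1226} \approx 70.029 i$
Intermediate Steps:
$v = -4$ ($v = -1 - 3 = -4$)
$p{\left(g,E \right)} = g^{2}$
$B{\left(o \right)} = 40$ ($B{\left(o \right)} = \left(-4\right) \left(-10\right) = 40$)
$\sqrt{B{\left(p{\left(-5 + 6 \left(-4\right),6 \right)} \right)} + C} = \sqrt{40 - 4944} = \sqrt{-4904} = 2 i \sqrt{1226}$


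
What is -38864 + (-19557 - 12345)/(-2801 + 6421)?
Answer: -70359791/1810 ≈ -38873.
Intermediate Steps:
-38864 + (-19557 - 12345)/(-2801 + 6421) = -38864 - 31902/3620 = -38864 - 31902*1/3620 = -38864 - 15951/1810 = -70359791/1810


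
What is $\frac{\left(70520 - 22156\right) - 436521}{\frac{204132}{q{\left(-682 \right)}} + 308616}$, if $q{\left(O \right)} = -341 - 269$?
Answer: $- \frac{118387885}{94025814} \approx -1.2591$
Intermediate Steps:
$q{\left(O \right)} = -610$
$\frac{\left(70520 - 22156\right) - 436521}{\frac{204132}{q{\left(-682 \right)}} + 308616} = \frac{\left(70520 - 22156\right) - 436521}{\frac{204132}{-610} + 308616} = \frac{48364 - 436521}{204132 \left(- \frac{1}{610}\right) + 308616} = - \frac{388157}{- \frac{102066}{305} + 308616} = - \frac{388157}{\frac{94025814}{305}} = \left(-388157\right) \frac{305}{94025814} = - \frac{118387885}{94025814}$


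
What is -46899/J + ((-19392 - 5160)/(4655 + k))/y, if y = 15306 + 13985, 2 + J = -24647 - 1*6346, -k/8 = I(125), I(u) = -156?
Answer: 8108299959687/5359183439135 ≈ 1.5130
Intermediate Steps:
k = 1248 (k = -8*(-156) = 1248)
J = -30995 (J = -2 + (-24647 - 1*6346) = -2 + (-24647 - 6346) = -2 - 30993 = -30995)
y = 29291
-46899/J + ((-19392 - 5160)/(4655 + k))/y = -46899/(-30995) + ((-19392 - 5160)/(4655 + 1248))/29291 = -46899*(-1/30995) - 24552/5903*(1/29291) = 46899/30995 - 24552*1/5903*(1/29291) = 46899/30995 - 24552/5903*1/29291 = 46899/30995 - 24552/172904773 = 8108299959687/5359183439135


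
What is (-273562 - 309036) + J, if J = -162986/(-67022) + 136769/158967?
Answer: -3103565399366236/5327143137 ≈ -5.8260e+5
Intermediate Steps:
J = 17537963690/5327143137 (J = -162986*(-1/67022) + 136769*(1/158967) = 81493/33511 + 136769/158967 = 17537963690/5327143137 ≈ 3.2922)
(-273562 - 309036) + J = (-273562 - 309036) + 17537963690/5327143137 = -582598 + 17537963690/5327143137 = -3103565399366236/5327143137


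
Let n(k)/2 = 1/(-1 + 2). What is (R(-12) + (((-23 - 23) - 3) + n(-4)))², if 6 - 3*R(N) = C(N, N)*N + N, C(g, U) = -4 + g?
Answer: 11025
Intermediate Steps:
R(N) = 2 - N/3 - N*(-4 + N)/3 (R(N) = 2 - ((-4 + N)*N + N)/3 = 2 - (N*(-4 + N) + N)/3 = 2 - (N + N*(-4 + N))/3 = 2 + (-N/3 - N*(-4 + N)/3) = 2 - N/3 - N*(-4 + N)/3)
n(k) = 2 (n(k) = 2/(-1 + 2) = 2/1 = 2*1 = 2)
(R(-12) + (((-23 - 23) - 3) + n(-4)))² = ((2 - 12 - ⅓*(-12)²) + (((-23 - 23) - 3) + 2))² = ((2 - 12 - ⅓*144) + ((-46 - 3) + 2))² = ((2 - 12 - 48) + (-49 + 2))² = (-58 - 47)² = (-105)² = 11025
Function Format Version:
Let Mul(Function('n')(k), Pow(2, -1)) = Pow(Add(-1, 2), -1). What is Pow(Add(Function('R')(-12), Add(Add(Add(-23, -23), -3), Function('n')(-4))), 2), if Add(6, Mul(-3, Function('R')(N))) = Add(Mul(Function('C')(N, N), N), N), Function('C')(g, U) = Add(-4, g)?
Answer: 11025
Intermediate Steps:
Function('R')(N) = Add(2, Mul(Rational(-1, 3), N), Mul(Rational(-1, 3), N, Add(-4, N))) (Function('R')(N) = Add(2, Mul(Rational(-1, 3), Add(Mul(Add(-4, N), N), N))) = Add(2, Mul(Rational(-1, 3), Add(Mul(N, Add(-4, N)), N))) = Add(2, Mul(Rational(-1, 3), Add(N, Mul(N, Add(-4, N))))) = Add(2, Add(Mul(Rational(-1, 3), N), Mul(Rational(-1, 3), N, Add(-4, N)))) = Add(2, Mul(Rational(-1, 3), N), Mul(Rational(-1, 3), N, Add(-4, N))))
Function('n')(k) = 2 (Function('n')(k) = Mul(2, Pow(Add(-1, 2), -1)) = Mul(2, Pow(1, -1)) = Mul(2, 1) = 2)
Pow(Add(Function('R')(-12), Add(Add(Add(-23, -23), -3), Function('n')(-4))), 2) = Pow(Add(Add(2, -12, Mul(Rational(-1, 3), Pow(-12, 2))), Add(Add(Add(-23, -23), -3), 2)), 2) = Pow(Add(Add(2, -12, Mul(Rational(-1, 3), 144)), Add(Add(-46, -3), 2)), 2) = Pow(Add(Add(2, -12, -48), Add(-49, 2)), 2) = Pow(Add(-58, -47), 2) = Pow(-105, 2) = 11025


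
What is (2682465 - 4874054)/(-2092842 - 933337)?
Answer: 2191589/3026179 ≈ 0.72421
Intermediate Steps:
(2682465 - 4874054)/(-2092842 - 933337) = -2191589/(-3026179) = -2191589*(-1/3026179) = 2191589/3026179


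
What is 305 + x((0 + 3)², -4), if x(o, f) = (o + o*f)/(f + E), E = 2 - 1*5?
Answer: 2162/7 ≈ 308.86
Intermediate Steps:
E = -3 (E = 2 - 5 = -3)
x(o, f) = (o + f*o)/(-3 + f) (x(o, f) = (o + o*f)/(f - 3) = (o + f*o)/(-3 + f))
305 + x((0 + 3)², -4) = 305 + (0 + 3)²*(1 - 4)/(-3 - 4) = 305 + 3²*(-3)/(-7) = 305 + 9*(-⅐)*(-3) = 305 + 27/7 = 2162/7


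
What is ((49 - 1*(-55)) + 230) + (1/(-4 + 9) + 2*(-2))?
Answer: 1651/5 ≈ 330.20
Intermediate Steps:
((49 - 1*(-55)) + 230) + (1/(-4 + 9) + 2*(-2)) = ((49 + 55) + 230) + (1/5 - 4) = (104 + 230) + (⅕ - 4) = 334 - 19/5 = 1651/5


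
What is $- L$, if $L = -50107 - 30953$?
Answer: $81060$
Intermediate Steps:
$L = -81060$ ($L = -50107 - 30953 = -81060$)
$- L = \left(-1\right) \left(-81060\right) = 81060$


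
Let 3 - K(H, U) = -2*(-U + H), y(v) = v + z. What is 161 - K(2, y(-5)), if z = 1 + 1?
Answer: 148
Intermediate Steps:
z = 2
y(v) = 2 + v (y(v) = v + 2 = 2 + v)
K(H, U) = 3 - 2*U + 2*H (K(H, U) = 3 - (-2)*(-U + H) = 3 - (-2)*(H - U) = 3 - (-2*H + 2*U) = 3 + (-2*U + 2*H) = 3 - 2*U + 2*H)
161 - K(2, y(-5)) = 161 - (3 - 2*(2 - 5) + 2*2) = 161 - (3 - 2*(-3) + 4) = 161 - (3 + 6 + 4) = 161 - 1*13 = 161 - 13 = 148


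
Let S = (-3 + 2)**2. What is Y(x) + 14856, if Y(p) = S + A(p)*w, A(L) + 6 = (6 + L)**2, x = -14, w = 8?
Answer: 15321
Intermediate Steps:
A(L) = -6 + (6 + L)**2
S = 1 (S = (-1)**2 = 1)
Y(p) = -47 + 8*(6 + p)**2 (Y(p) = 1 + (-6 + (6 + p)**2)*8 = 1 + (-48 + 8*(6 + p)**2) = -47 + 8*(6 + p)**2)
Y(x) + 14856 = (-47 + 8*(6 - 14)**2) + 14856 = (-47 + 8*(-8)**2) + 14856 = (-47 + 8*64) + 14856 = (-47 + 512) + 14856 = 465 + 14856 = 15321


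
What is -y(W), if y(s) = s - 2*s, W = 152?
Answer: 152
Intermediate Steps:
y(s) = -s
-y(W) = -(-1)*152 = -1*(-152) = 152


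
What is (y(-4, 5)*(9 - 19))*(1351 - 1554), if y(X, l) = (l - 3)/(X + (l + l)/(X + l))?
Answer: 2030/3 ≈ 676.67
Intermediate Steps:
y(X, l) = (-3 + l)/(X + 2*l/(X + l)) (y(X, l) = (-3 + l)/(X + (2*l)/(X + l)) = (-3 + l)/(X + 2*l/(X + l)))
(y(-4, 5)*(9 - 19))*(1351 - 1554) = (((5² - 3*(-4) - 3*5 - 4*5)/((-4)² + 2*5 - 4*5))*(9 - 19))*(1351 - 1554) = (((25 + 12 - 15 - 20)/(16 + 10 - 20))*(-10))*(-203) = ((2/6)*(-10))*(-203) = (((⅙)*2)*(-10))*(-203) = ((⅓)*(-10))*(-203) = -10/3*(-203) = 2030/3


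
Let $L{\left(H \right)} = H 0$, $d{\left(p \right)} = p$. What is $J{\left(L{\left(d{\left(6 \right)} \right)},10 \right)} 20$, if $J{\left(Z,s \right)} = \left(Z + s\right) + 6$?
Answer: $320$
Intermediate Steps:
$L{\left(H \right)} = 0$
$J{\left(Z,s \right)} = 6 + Z + s$
$J{\left(L{\left(d{\left(6 \right)} \right)},10 \right)} 20 = \left(6 + 0 + 10\right) 20 = 16 \cdot 20 = 320$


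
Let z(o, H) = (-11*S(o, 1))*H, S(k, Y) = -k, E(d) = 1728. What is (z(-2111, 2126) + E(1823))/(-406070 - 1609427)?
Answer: 49366118/2015497 ≈ 24.493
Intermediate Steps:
z(o, H) = 11*H*o (z(o, H) = (-(-11)*o)*H = (11*o)*H = 11*H*o)
(z(-2111, 2126) + E(1823))/(-406070 - 1609427) = (11*2126*(-2111) + 1728)/(-406070 - 1609427) = (-49367846 + 1728)/(-2015497) = -49366118*(-1/2015497) = 49366118/2015497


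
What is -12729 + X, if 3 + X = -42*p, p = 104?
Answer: -17100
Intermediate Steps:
X = -4371 (X = -3 - 42*104 = -3 - 4368 = -4371)
-12729 + X = -12729 - 4371 = -17100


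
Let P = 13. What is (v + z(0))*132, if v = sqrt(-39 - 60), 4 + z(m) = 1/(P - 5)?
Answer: -1023/2 + 396*I*sqrt(11) ≈ -511.5 + 1313.4*I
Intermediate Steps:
z(m) = -31/8 (z(m) = -4 + 1/(13 - 5) = -4 + 1/8 = -31/8)
v = 3*I*sqrt(11) (v = sqrt(-99) = 3*I*sqrt(11) ≈ 9.9499*I)
(v + z(0))*132 = (3*I*sqrt(11) - 31/8)*132 = (-31/8 + 3*I*sqrt(11))*132 = -1023/2 + 396*I*sqrt(11)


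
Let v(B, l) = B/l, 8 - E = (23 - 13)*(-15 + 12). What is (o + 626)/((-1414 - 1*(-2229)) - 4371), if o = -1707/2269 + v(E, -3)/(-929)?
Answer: -564852413/3212441124 ≈ -0.17583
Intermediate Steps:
E = 38 (E = 8 - (23 - 13)*(-15 + 12) = 8 - 10*(-3) = 8 - 1*(-30) = 8 + 30 = 38)
o = -4671187/6323703 (o = -1707/2269 + (38/(-3))/(-929) = -1707*1/2269 + (38*(-1/3))*(-1/929) = -1707/2269 - 38/3*(-1/929) = -1707/2269 + 38/2787 = -4671187/6323703 ≈ -0.73868)
(o + 626)/((-1414 - 1*(-2229)) - 4371) = (-4671187/6323703 + 626)/((-1414 - 1*(-2229)) - 4371) = 3953966891/(6323703*((-1414 + 2229) - 4371)) = 3953966891/(6323703*(815 - 4371)) = (3953966891/6323703)/(-3556) = (3953966891/6323703)*(-1/3556) = -564852413/3212441124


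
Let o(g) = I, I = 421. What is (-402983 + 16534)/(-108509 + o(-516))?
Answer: 386449/108088 ≈ 3.5753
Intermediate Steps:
o(g) = 421
(-402983 + 16534)/(-108509 + o(-516)) = (-402983 + 16534)/(-108509 + 421) = -386449/(-108088) = -386449*(-1/108088) = 386449/108088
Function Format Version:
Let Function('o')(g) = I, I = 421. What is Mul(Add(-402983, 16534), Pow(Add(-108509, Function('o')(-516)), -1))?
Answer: Rational(386449, 108088) ≈ 3.5753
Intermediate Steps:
Function('o')(g) = 421
Mul(Add(-402983, 16534), Pow(Add(-108509, Function('o')(-516)), -1)) = Mul(Add(-402983, 16534), Pow(Add(-108509, 421), -1)) = Mul(-386449, Pow(-108088, -1)) = Mul(-386449, Rational(-1, 108088)) = Rational(386449, 108088)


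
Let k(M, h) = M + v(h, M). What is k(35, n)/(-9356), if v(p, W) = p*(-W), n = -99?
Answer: -875/2339 ≈ -0.37409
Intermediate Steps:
v(p, W) = -W*p
k(M, h) = M - M*h
k(35, n)/(-9356) = (35*(1 - 1*(-99)))/(-9356) = (35*(1 + 99))*(-1/9356) = (35*100)*(-1/9356) = 3500*(-1/9356) = -875/2339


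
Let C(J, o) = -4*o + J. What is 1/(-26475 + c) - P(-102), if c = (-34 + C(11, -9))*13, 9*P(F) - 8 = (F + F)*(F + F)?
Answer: -1094960953/236754 ≈ -4624.9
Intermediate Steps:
C(J, o) = J - 4*o
P(F) = 8/9 + 4*F²/9 (P(F) = 8/9 + ((F + F)*(F + F))/9 = 8/9 + ((2*F)*(2*F))/9 = 8/9 + (4*F²)/9 = 8/9 + 4*F²/9)
c = 169 (c = (-34 + (11 - 4*(-9)))*13 = (-34 + (11 + 36))*13 = (-34 + 47)*13 = 13*13 = 169)
1/(-26475 + c) - P(-102) = 1/(-26475 + 169) - (8/9 + (4/9)*(-102)²) = 1/(-26306) - (8/9 + (4/9)*10404) = -1/26306 - (8/9 + 4624) = -1/26306 - 1*41624/9 = -1/26306 - 41624/9 = -1094960953/236754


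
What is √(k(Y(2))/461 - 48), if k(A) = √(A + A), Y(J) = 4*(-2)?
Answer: 2*√(-2550252 + 461*I)/461 ≈ 0.00062619 + 6.9282*I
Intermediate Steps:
Y(J) = -8
k(A) = √2*√A (k(A) = √(2*A) = √2*√A)
√(k(Y(2))/461 - 48) = √((√2*√(-8))/461 - 48) = √((√2*(2*I*√2))*(1/461) - 48) = √((4*I)*(1/461) - 48) = √(4*I/461 - 48) = √(-48 + 4*I/461)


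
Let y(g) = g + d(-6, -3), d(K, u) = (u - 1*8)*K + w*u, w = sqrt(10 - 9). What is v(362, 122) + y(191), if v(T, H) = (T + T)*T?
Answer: 262342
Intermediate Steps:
w = 1 (w = sqrt(1) = 1)
d(K, u) = u + K*(-8 + u) (d(K, u) = (u - 1*8)*K + 1*u = (u - 8)*K + u = (-8 + u)*K + u = K*(-8 + u) + u = u + K*(-8 + u))
v(T, H) = 2*T**2 (v(T, H) = (2*T)*T = 2*T**2)
y(g) = 63 + g (y(g) = g + (-3 - 8*(-6) - 6*(-3)) = g + (-3 + 48 + 18) = g + 63 = 63 + g)
v(362, 122) + y(191) = 2*362**2 + (63 + 191) = 2*131044 + 254 = 262088 + 254 = 262342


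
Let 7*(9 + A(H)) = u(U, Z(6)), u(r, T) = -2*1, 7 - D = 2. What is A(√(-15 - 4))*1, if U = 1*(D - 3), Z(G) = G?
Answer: -65/7 ≈ -9.2857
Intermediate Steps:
D = 5 (D = 7 - 1*2 = 7 - 2 = 5)
U = 2 (U = 1*(5 - 3) = 1*2 = 2)
u(r, T) = -2
A(H) = -65/7 (A(H) = -9 + (⅐)*(-2) = -9 - 2/7 = -65/7)
A(√(-15 - 4))*1 = -65/7*1 = -65/7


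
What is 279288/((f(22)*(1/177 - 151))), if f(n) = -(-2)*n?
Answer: -6179247/146993 ≈ -42.038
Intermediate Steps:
f(n) = 2*n
279288/((f(22)*(1/177 - 151))) = 279288/(((2*22)*(1/177 - 151))) = 279288/((44*(1/177 - 151))) = 279288/((44*(-26726/177))) = 279288/(-1175944/177) = 279288*(-177/1175944) = -6179247/146993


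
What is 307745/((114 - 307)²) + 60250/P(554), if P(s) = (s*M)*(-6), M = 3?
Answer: 412290445/185723514 ≈ 2.2199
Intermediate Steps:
P(s) = -18*s (P(s) = (s*3)*(-6) = (3*s)*(-6) = -18*s)
307745/((114 - 307)²) + 60250/P(554) = 307745/((114 - 307)²) + 60250/((-18*554)) = 307745/((-193)²) + 60250/(-9972) = 307745/37249 + 60250*(-1/9972) = 307745*(1/37249) - 30125/4986 = 307745/37249 - 30125/4986 = 412290445/185723514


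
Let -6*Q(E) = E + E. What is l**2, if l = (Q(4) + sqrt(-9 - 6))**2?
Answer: 5521/81 + 1904*I*sqrt(15)/27 ≈ 68.161 + 273.12*I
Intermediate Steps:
Q(E) = -E/3 (Q(E) = -(E + E)/6 = -E/3)
l = (-4/3 + I*sqrt(15))**2 (l = (-1/3*4 + sqrt(-9 - 6))**2 = (-4/3 + sqrt(-15))**2 = (-4/3 + I*sqrt(15))**2 ≈ -13.222 - 10.328*I)
l**2 = ((4 - 3*I*sqrt(15))**2/9)**2 = (4 - 3*I*sqrt(15))**4/81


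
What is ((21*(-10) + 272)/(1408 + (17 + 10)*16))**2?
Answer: 961/846400 ≈ 0.0011354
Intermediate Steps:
((21*(-10) + 272)/(1408 + (17 + 10)*16))**2 = ((-210 + 272)/(1408 + 27*16))**2 = (62/(1408 + 432))**2 = (62/1840)**2 = (62*(1/1840))**2 = (31/920)**2 = 961/846400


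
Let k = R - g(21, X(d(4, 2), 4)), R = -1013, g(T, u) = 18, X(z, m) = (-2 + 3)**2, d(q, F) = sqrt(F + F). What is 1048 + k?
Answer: 17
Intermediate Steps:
d(q, F) = sqrt(2)*sqrt(F) (d(q, F) = sqrt(2*F) = sqrt(2)*sqrt(F))
X(z, m) = 1 (X(z, m) = 1**2 = 1)
k = -1031 (k = -1013 - 1*18 = -1013 - 18 = -1031)
1048 + k = 1048 - 1031 = 17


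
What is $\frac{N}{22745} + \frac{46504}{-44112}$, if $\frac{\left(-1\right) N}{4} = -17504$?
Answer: $\frac{253851539}{125415930} \approx 2.0241$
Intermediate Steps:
$N = 70016$ ($N = \left(-4\right) \left(-17504\right) = 70016$)
$\frac{N}{22745} + \frac{46504}{-44112} = \frac{70016}{22745} + \frac{46504}{-44112} = 70016 \cdot \frac{1}{22745} + 46504 \left(- \frac{1}{44112}\right) = \frac{70016}{22745} - \frac{5813}{5514} = \frac{253851539}{125415930}$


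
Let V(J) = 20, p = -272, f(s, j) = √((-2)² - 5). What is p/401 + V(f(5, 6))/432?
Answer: -27371/43308 ≈ -0.63201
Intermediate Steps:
f(s, j) = I (f(s, j) = √(4 - 5) = √(-1) = I)
p/401 + V(f(5, 6))/432 = -272/401 + 20/432 = -272*1/401 + 20*(1/432) = -272/401 + 5/108 = -27371/43308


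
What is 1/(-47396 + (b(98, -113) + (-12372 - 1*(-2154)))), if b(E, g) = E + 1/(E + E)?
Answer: -196/11273135 ≈ -1.7386e-5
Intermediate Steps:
b(E, g) = E + 1/(2*E)
1/(-47396 + (b(98, -113) + (-12372 - 1*(-2154)))) = 1/(-47396 + ((98 + (½)/98) + (-12372 - 1*(-2154)))) = 1/(-47396 + ((98 + (½)*(1/98)) + (-12372 + 2154))) = 1/(-47396 + ((98 + 1/196) - 10218)) = 1/(-47396 + (19209/196 - 10218)) = 1/(-47396 - 1983519/196) = 1/(-11273135/196) = -196/11273135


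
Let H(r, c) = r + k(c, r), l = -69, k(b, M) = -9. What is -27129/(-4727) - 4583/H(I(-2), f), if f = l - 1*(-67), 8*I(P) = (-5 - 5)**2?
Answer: -43137779/33089 ≈ -1303.7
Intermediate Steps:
I(P) = 25/2 (I(P) = (-5 - 5)**2/8 = (1/8)*(-10)**2 = (1/8)*100 = 25/2)
f = -2 (f = -69 - 1*(-67) = -69 + 67 = -2)
H(r, c) = -9 + r (H(r, c) = r - 9 = -9 + r)
-27129/(-4727) - 4583/H(I(-2), f) = -27129/(-4727) - 4583/(-9 + 25/2) = -27129*(-1/4727) - 4583/7/2 = 27129/4727 - 4583*2/7 = 27129/4727 - 9166/7 = -43137779/33089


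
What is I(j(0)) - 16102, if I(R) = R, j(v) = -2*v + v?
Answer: -16102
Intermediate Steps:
j(v) = -v
I(j(0)) - 16102 = -1*0 - 16102 = 0 - 16102 = -16102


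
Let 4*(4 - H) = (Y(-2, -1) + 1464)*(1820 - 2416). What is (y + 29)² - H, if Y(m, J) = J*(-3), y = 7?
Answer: -217291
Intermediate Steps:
Y(m, J) = -3*J
H = 218587 (H = 4 - (-3*(-1) + 1464)*(1820 - 2416)/4 = 4 - (3 + 1464)*(-596)/4 = 4 - 1467*(-596)/4 = 4 - ¼*(-874332) = 4 + 218583 = 218587)
(y + 29)² - H = (7 + 29)² - 1*218587 = 36² - 218587 = 1296 - 218587 = -217291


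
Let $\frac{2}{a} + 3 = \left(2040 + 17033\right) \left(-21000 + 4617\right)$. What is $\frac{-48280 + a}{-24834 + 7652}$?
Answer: $\frac{7543097302681}{2684455216542} \approx 2.8099$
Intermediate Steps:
$a = - \frac{1}{156236481}$ ($a = \frac{2}{-3 + \left(2040 + 17033\right) \left(-21000 + 4617\right)} = \frac{2}{-3 + 19073 \left(-16383\right)} = \frac{2}{-3 - 312472959} = \frac{2}{-312472962} = 2 \left(- \frac{1}{312472962}\right) = - \frac{1}{156236481} \approx -6.4006 \cdot 10^{-9}$)
$\frac{-48280 + a}{-24834 + 7652} = \frac{-48280 - \frac{1}{156236481}}{-24834 + 7652} = - \frac{7543097302681}{156236481 \left(-17182\right)} = \left(- \frac{7543097302681}{156236481}\right) \left(- \frac{1}{17182}\right) = \frac{7543097302681}{2684455216542}$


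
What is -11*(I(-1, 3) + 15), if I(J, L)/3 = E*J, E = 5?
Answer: 0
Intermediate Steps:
I(J, L) = 15*J (I(J, L) = 3*(5*J) = 15*J)
-11*(I(-1, 3) + 15) = -11*(15*(-1) + 15) = -11*(-15 + 15) = -11*0 = 0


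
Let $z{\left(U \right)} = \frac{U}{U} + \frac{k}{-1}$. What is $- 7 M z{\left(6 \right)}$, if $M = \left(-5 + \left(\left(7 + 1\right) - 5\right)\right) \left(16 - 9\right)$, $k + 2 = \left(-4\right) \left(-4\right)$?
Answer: $-1274$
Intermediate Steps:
$k = 14$ ($k = -2 - -16 = -2 + 16 = 14$)
$z{\left(U \right)} = -13$ ($z{\left(U \right)} = \frac{U}{U} + \frac{14}{-1} = 1 + 14 \left(-1\right) = 1 - 14 = -13$)
$M = -14$ ($M = \left(-5 + \left(8 - 5\right)\right) 7 = \left(-5 + 3\right) 7 = \left(-2\right) 7 = -14$)
$- 7 M z{\left(6 \right)} = \left(-7\right) \left(-14\right) \left(-13\right) = 98 \left(-13\right) = -1274$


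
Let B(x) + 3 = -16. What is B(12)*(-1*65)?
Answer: 1235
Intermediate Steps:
B(x) = -19 (B(x) = -3 - 16 = -19)
B(12)*(-1*65) = -(-19)*65 = -19*(-65) = 1235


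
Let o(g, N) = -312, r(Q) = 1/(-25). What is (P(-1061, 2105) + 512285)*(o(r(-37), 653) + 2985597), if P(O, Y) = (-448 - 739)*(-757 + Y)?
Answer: -3247366155435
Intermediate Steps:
r(Q) = -1/25
P(O, Y) = 898559 - 1187*Y (P(O, Y) = -1187*(-757 + Y) = 898559 - 1187*Y)
(P(-1061, 2105) + 512285)*(o(r(-37), 653) + 2985597) = ((898559 - 1187*2105) + 512285)*(-312 + 2985597) = ((898559 - 2498635) + 512285)*2985285 = (-1600076 + 512285)*2985285 = -1087791*2985285 = -3247366155435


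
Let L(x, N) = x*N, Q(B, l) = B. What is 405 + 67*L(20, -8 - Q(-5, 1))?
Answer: -3615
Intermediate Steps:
L(x, N) = N*x
405 + 67*L(20, -8 - Q(-5, 1)) = 405 + 67*((-8 - 1*(-5))*20) = 405 + 67*((-8 + 5)*20) = 405 + 67*(-3*20) = 405 + 67*(-60) = 405 - 4020 = -3615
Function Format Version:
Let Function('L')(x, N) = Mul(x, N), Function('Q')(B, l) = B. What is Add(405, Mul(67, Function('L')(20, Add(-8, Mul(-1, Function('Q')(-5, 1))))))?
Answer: -3615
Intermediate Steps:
Function('L')(x, N) = Mul(N, x)
Add(405, Mul(67, Function('L')(20, Add(-8, Mul(-1, Function('Q')(-5, 1)))))) = Add(405, Mul(67, Mul(Add(-8, Mul(-1, -5)), 20))) = Add(405, Mul(67, Mul(Add(-8, 5), 20))) = Add(405, Mul(67, Mul(-3, 20))) = Add(405, Mul(67, -60)) = Add(405, -4020) = -3615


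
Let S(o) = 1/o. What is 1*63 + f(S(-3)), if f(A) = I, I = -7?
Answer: 56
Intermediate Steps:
f(A) = -7
1*63 + f(S(-3)) = 1*63 - 7 = 63 - 7 = 56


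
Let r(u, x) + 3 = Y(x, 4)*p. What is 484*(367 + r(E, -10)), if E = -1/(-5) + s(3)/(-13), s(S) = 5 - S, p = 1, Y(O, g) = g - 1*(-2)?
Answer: 179080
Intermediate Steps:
Y(O, g) = 2 + g (Y(O, g) = g + 2 = 2 + g)
E = 3/65 (E = -1/(-5) + (5 - 1*3)/(-13) = -1*(-⅕) + (5 - 3)*(-1/13) = ⅕ + 2*(-1/13) = ⅕ - 2/13 = 3/65 ≈ 0.046154)
r(u, x) = 3 (r(u, x) = -3 + (2 + 4)*1 = -3 + 6*1 = -3 + 6 = 3)
484*(367 + r(E, -10)) = 484*(367 + 3) = 484*370 = 179080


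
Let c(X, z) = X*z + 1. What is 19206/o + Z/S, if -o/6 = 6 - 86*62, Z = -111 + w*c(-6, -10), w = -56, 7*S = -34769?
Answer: 34684169/26454242 ≈ 1.3111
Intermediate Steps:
S = -4967 (S = (1/7)*(-34769) = -4967)
c(X, z) = 1 + X*z
Z = -3527 (Z = -111 - 56*(1 - 6*(-10)) = -111 - 56*(1 + 60) = -111 - 56*61 = -111 - 3416 = -3527)
o = 31956 (o = -6*(6 - 86*62) = -6*(6 - 5332) = -6*(-5326) = 31956)
19206/o + Z/S = 19206/31956 - 3527/(-4967) = 19206*(1/31956) - 3527*(-1/4967) = 3201/5326 + 3527/4967 = 34684169/26454242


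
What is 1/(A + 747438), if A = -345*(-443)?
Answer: 1/900273 ≈ 1.1108e-6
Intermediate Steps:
A = 152835
1/(A + 747438) = 1/(152835 + 747438) = 1/900273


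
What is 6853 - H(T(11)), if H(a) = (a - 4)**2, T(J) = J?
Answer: 6804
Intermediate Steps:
H(a) = (-4 + a)**2
6853 - H(T(11)) = 6853 - (-4 + 11)**2 = 6853 - 1*7**2 = 6853 - 1*49 = 6853 - 49 = 6804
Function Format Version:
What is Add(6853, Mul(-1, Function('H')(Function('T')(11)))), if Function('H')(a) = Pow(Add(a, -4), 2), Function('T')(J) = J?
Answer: 6804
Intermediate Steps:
Function('H')(a) = Pow(Add(-4, a), 2)
Add(6853, Mul(-1, Function('H')(Function('T')(11)))) = Add(6853, Mul(-1, Pow(Add(-4, 11), 2))) = Add(6853, Mul(-1, Pow(7, 2))) = Add(6853, Mul(-1, 49)) = Add(6853, -49) = 6804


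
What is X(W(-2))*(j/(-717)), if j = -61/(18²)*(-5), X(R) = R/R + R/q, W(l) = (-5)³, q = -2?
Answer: -38735/464616 ≈ -0.083370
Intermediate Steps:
W(l) = -125
X(R) = 1 - R/2 (X(R) = R/R + R/(-2) = 1 + R*(-½) = 1 - R/2)
j = 305/324 (j = -61/324*(-5) = 305/324 ≈ 0.94136)
X(W(-2))*(j/(-717)) = (1 - ½*(-125))*((305/324)/(-717)) = (1 + 125/2)*((305/324)*(-1/717)) = (127/2)*(-305/232308) = -38735/464616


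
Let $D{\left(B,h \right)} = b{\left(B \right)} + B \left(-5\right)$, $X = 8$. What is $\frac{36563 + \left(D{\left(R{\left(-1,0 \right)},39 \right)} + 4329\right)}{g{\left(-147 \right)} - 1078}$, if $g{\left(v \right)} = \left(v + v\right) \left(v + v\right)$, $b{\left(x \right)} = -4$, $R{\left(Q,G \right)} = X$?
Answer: $\frac{20424}{42679} \approx 0.47855$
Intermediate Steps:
$R{\left(Q,G \right)} = 8$
$g{\left(v \right)} = 4 v^{2}$ ($g{\left(v \right)} = 2 v 2 v = 4 v^{2}$)
$D{\left(B,h \right)} = -4 - 5 B$ ($D{\left(B,h \right)} = -4 + B \left(-5\right) = -4 - 5 B$)
$\frac{36563 + \left(D{\left(R{\left(-1,0 \right)},39 \right)} + 4329\right)}{g{\left(-147 \right)} - 1078} = \frac{36563 + \left(\left(-4 - 40\right) + 4329\right)}{4 \left(-147\right)^{2} - 1078} = \frac{36563 + \left(\left(-4 - 40\right) + 4329\right)}{4 \cdot 21609 - 1078} = \frac{36563 + \left(-44 + 4329\right)}{86436 - 1078} = \frac{36563 + 4285}{85358} = 40848 \cdot \frac{1}{85358} = \frac{20424}{42679}$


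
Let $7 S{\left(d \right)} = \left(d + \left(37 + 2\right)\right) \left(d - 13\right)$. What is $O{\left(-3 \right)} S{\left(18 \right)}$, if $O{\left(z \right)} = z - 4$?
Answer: $-285$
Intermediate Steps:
$S{\left(d \right)} = \frac{\left(-13 + d\right) \left(39 + d\right)}{7}$ ($S{\left(d \right)} = \frac{\left(d + \left(37 + 2\right)\right) \left(d - 13\right)}{7} = \frac{\left(d + 39\right) \left(-13 + d\right)}{7} = \frac{\left(39 + d\right) \left(-13 + d\right)}{7} = \frac{\left(-13 + d\right) \left(39 + d\right)}{7}$)
$O{\left(z \right)} = -4 + z$
$O{\left(-3 \right)} S{\left(18 \right)} = \left(-4 - 3\right) \left(- \frac{507}{7} + \frac{18^{2}}{7} + \frac{26}{7} \cdot 18\right) = - 7 \left(- \frac{507}{7} + \frac{1}{7} \cdot 324 + \frac{468}{7}\right) = - 7 \left(- \frac{507}{7} + \frac{324}{7} + \frac{468}{7}\right) = \left(-7\right) \frac{285}{7} = -285$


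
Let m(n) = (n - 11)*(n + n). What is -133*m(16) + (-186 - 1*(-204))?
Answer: -21262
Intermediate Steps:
m(n) = 2*n*(-11 + n) (m(n) = (-11 + n)*(2*n) = 2*n*(-11 + n))
-133*m(16) + (-186 - 1*(-204)) = -266*16*(-11 + 16) + (-186 - 1*(-204)) = -266*16*5 + (-186 + 204) = -133*160 + 18 = -21280 + 18 = -21262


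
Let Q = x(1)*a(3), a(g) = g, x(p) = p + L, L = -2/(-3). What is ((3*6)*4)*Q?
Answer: 360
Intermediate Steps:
L = 2/3 (L = -2*(-1/3) = 2/3 ≈ 0.66667)
x(p) = 2/3 + p (x(p) = p + 2/3 = 2/3 + p)
Q = 5 (Q = (2/3 + 1)*3 = (5/3)*3 = 5)
((3*6)*4)*Q = ((3*6)*4)*5 = (18*4)*5 = 72*5 = 360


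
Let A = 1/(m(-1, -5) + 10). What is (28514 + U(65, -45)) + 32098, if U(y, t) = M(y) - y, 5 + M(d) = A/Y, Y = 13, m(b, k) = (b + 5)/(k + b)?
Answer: 22037291/364 ≈ 60542.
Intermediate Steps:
m(b, k) = (5 + b)/(b + k)
A = 3/28 (A = 1/((5 - 1)/(-1 - 5) + 10) = 1/(4/(-6) + 10) = 1/(-⅙*4 + 10) = 1/(-⅔ + 10) = 1/(28/3) = 3/28 ≈ 0.10714)
M(d) = -1817/364 (M(d) = -5 + (3/28)/13 = -5 + (3/28)*(1/13) = -5 + 3/364 = -1817/364)
U(y, t) = -1817/364 - y
(28514 + U(65, -45)) + 32098 = (28514 + (-1817/364 - 1*65)) + 32098 = (28514 + (-1817/364 - 65)) + 32098 = (28514 - 25477/364) + 32098 = 10353619/364 + 32098 = 22037291/364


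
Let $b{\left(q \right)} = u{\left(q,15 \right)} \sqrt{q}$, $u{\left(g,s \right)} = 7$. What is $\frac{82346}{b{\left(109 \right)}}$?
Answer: $\frac{82346 \sqrt{109}}{763} \approx 1126.8$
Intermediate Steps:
$b{\left(q \right)} = 7 \sqrt{q}$
$\frac{82346}{b{\left(109 \right)}} = \frac{82346}{7 \sqrt{109}} = 82346 \frac{\sqrt{109}}{763} = \frac{82346 \sqrt{109}}{763}$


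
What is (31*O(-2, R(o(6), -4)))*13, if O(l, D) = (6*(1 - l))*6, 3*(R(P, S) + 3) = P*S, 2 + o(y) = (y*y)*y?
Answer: 43524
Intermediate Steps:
o(y) = -2 + y³ (o(y) = -2 + (y*y)*y = -2 + y²*y = -2 + y³)
R(P, S) = -3 + P*S/3 (R(P, S) = -3 + (P*S)/3 = -3 + P*S/3)
O(l, D) = 36 - 36*l (O(l, D) = (6 - 6*l)*6 = 36 - 36*l)
(31*O(-2, R(o(6), -4)))*13 = (31*(36 - 36*(-2)))*13 = (31*(36 + 72))*13 = (31*108)*13 = 3348*13 = 43524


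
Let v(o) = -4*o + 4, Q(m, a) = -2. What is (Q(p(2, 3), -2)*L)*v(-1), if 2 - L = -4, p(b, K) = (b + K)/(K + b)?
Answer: -96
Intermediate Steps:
p(b, K) = 1 (p(b, K) = (K + b)/(K + b) = 1)
v(o) = 4 - 4*o
L = 6 (L = 2 - 1*(-4) = 2 + 4 = 6)
(Q(p(2, 3), -2)*L)*v(-1) = (-2*6)*(4 - 4*(-1)) = -12*(4 + 4) = -12*8 = -96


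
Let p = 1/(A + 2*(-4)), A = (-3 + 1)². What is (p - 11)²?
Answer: 2025/16 ≈ 126.56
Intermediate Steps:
A = 4 (A = (-2)² = 4)
p = -¼ (p = 1/(4 + 2*(-4)) = 1/(4 - 8) = 1/(-4) = -¼ ≈ -0.25000)
(p - 11)² = (-¼ - 11)² = (-45/4)² = 2025/16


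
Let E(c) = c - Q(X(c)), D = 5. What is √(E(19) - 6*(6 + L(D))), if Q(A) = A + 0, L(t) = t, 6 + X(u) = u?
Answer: 2*I*√15 ≈ 7.746*I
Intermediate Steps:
X(u) = -6 + u
Q(A) = A
E(c) = 6 (E(c) = c - (-6 + c) = c + (6 - c) = 6)
√(E(19) - 6*(6 + L(D))) = √(6 - 6*(6 + 5)) = √(6 - 6*11) = √(6 - 66) = √(-60) = 2*I*√15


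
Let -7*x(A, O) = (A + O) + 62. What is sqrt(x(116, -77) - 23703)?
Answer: I*sqrt(1162154)/7 ≈ 154.0*I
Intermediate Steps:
x(A, O) = -62/7 - A/7 - O/7 (x(A, O) = -((A + O) + 62)/7 = -(62 + A + O)/7 = -62/7 - A/7 - O/7)
sqrt(x(116, -77) - 23703) = sqrt((-62/7 - 1/7*116 - 1/7*(-77)) - 23703) = sqrt((-62/7 - 116/7 + 11) - 23703) = sqrt(-101/7 - 23703) = sqrt(-166022/7) = I*sqrt(1162154)/7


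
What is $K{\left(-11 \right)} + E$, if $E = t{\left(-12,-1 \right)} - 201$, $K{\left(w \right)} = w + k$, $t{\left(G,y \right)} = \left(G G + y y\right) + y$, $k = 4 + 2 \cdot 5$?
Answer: $-54$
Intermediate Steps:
$k = 14$ ($k = 4 + 10 = 14$)
$t{\left(G,y \right)} = y + G^{2} + y^{2}$ ($t{\left(G,y \right)} = \left(G^{2} + y^{2}\right) + y = y + G^{2} + y^{2}$)
$K{\left(w \right)} = 14 + w$ ($K{\left(w \right)} = w + 14 = 14 + w$)
$E = -57$ ($E = \left(-1 + \left(-12\right)^{2} + \left(-1\right)^{2}\right) - 201 = \left(-1 + 144 + 1\right) - 201 = 144 - 201 = -57$)
$K{\left(-11 \right)} + E = \left(14 - 11\right) - 57 = 3 - 57 = -54$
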